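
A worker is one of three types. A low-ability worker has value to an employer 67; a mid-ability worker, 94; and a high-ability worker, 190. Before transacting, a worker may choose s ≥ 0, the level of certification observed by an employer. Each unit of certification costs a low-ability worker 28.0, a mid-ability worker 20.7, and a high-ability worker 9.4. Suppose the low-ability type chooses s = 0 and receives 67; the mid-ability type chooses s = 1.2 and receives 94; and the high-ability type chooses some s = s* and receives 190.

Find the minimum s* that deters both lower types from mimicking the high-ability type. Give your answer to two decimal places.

Low-ability type (on-path payoff 67) won't mimic when 67 ≥ 190 − 28.0·s*, i.e. s* ≥ 4.39.
Mid-ability type (on-path payoff 94 − 20.7×1.2 = 69.16) won't mimic when 69.16 ≥ 190 − 20.7·s*, i.e. s* ≥ 5.84.
Both must hold, so s* = max(4.39, 5.84) = 5.84. The mid-ability type's constraint binds.

5.84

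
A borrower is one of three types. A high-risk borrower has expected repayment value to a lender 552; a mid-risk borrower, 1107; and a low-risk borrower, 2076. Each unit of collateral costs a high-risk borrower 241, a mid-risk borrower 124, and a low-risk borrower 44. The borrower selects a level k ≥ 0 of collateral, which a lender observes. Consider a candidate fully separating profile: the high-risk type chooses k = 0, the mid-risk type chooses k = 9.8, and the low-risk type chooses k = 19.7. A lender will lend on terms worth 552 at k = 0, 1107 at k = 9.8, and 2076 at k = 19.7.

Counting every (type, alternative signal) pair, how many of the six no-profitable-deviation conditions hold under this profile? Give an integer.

Mid-risk (own payoff 1107 − 124×9.8 = -108.2): to k=0 gives 552 → profitable ✗; to k=19.7 gives 2076 − 124×19.7 = -366.8 → no gain ✓.
High-risk (own payoff 552): to k=9.8 gives 1107 − 241×9.8 = -1254.8 → no gain ✓; to k=19.7 gives 2076 − 241×19.7 = -2671.7 → no gain ✓.
Low-risk (own payoff 2076 − 44×19.7 = 1209.2): to k=0 gives 552 → no gain ✓; to k=9.8 gives 1107 − 44×9.8 = 675.8 → no gain ✓.
5 of the 6 constraints hold; not an equilibrium.

5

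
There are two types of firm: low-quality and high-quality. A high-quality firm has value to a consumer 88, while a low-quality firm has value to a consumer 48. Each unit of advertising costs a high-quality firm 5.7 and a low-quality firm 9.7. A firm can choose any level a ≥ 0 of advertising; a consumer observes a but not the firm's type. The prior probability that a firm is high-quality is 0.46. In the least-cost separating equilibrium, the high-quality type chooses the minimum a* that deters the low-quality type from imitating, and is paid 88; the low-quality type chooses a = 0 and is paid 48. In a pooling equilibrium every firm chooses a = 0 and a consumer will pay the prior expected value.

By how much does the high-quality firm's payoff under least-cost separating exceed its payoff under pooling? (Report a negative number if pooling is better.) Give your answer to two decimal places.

Least-cost separating signal: a* solves 48 = 88 − 9.7·a*, so a* = (88 − 48)/9.7 ≈ 4.1237.
High-quality type's separating payoff: 88 − 5.7 × a* = 88 − 5.7 × (88 − 48)/9.7 = 88 − 228/9.7 ≈ 64.4948.
Pooling payoff: 0.46 × 88 + 0.54 × 48 = 66.4.
Difference: 64.4948 − 66.4 = -1.9052, i.e. -1.91 to two decimal places.
The high-quality type would prefer the pooling outcome.

-1.91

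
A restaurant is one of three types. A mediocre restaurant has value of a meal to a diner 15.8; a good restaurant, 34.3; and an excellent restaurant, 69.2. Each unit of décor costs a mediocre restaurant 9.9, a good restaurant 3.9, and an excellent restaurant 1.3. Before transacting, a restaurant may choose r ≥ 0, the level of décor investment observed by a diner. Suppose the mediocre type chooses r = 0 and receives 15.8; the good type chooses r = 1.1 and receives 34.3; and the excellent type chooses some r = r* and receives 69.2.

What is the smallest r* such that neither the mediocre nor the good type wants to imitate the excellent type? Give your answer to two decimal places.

Mediocre type (on-path payoff 15.8) won't mimic when 15.8 ≥ 69.2 − 9.9·r*, i.e. r* ≥ 5.39.
Good type (on-path payoff 34.3 − 3.9×1.1 = 30.01) won't mimic when 30.01 ≥ 69.2 − 3.9·r*, i.e. r* ≥ 10.05.
Both must hold, so r* = max(5.39, 10.05) = 10.05. The good type's constraint binds.

10.05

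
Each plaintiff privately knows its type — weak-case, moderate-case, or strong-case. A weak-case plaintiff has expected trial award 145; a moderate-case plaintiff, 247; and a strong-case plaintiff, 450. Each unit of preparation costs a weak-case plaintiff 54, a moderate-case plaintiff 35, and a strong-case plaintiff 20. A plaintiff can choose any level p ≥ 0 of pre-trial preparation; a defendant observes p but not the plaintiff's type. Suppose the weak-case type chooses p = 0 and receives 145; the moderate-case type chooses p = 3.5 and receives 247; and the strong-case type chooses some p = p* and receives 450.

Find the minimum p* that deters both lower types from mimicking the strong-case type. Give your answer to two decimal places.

9.30

Weak-case type (on-path payoff 145) won't mimic when 145 ≥ 450 − 54·p*, i.e. p* ≥ 5.65.
Moderate-case type (on-path payoff 247 − 35×3.5 = 124.5) won't mimic when 124.5 ≥ 450 − 35·p*, i.e. p* ≥ 9.30.
Both must hold, so p* = max(5.65, 9.30) = 9.30. The moderate-case type's constraint binds.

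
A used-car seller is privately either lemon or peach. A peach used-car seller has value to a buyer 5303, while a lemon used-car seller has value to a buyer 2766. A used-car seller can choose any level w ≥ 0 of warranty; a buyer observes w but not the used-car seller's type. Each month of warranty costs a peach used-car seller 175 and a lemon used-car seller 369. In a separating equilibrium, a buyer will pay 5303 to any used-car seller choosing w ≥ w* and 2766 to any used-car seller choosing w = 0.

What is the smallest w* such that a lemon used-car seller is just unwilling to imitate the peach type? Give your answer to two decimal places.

A lemon used-car seller choosing w = 0 receives 2766.
Imitating at w* instead would pay 5303 at cost 369·w*, netting 5303 − 369·w*.
Indifference: 2766 = 5303 − 369·w*, so w* = (5303 − 2766) / 369 ≈ 6.88.
At w* the lemon type's incentive constraint just binds; the peach type strictly prefers w* since its per-unit cost is lower.

6.88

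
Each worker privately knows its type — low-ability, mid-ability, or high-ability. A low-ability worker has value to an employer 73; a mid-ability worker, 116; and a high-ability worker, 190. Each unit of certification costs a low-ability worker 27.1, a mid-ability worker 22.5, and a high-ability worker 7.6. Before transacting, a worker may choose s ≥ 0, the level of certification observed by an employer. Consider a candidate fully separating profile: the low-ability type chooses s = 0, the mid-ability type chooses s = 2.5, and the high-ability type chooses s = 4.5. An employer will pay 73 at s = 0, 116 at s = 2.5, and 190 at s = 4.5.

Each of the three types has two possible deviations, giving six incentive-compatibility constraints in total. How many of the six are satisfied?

4

Low-ability (own payoff 73): to s=2.5 gives 116 − 27.1×2.5 = 48.25 → no gain ✓; to s=4.5 gives 190 − 27.1×4.5 = 68.05 → no gain ✓.
High-ability (own payoff 190 − 7.6×4.5 = 155.8): to s=0 gives 73 → no gain ✓; to s=2.5 gives 116 − 7.6×2.5 = 97 → no gain ✓.
Mid-ability (own payoff 116 − 22.5×2.5 = 59.75): to s=0 gives 73 → profitable ✗; to s=4.5 gives 190 − 22.5×4.5 = 88.75 → profitable ✗.
4 of the 6 constraints hold; not an equilibrium.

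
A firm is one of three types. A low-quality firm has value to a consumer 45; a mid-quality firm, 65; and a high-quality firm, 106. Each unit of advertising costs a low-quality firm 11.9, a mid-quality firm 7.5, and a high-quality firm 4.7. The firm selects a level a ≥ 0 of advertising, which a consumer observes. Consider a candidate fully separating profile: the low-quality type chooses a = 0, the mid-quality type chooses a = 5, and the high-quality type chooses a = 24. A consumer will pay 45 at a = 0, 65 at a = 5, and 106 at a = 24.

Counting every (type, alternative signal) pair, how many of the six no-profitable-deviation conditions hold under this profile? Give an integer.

High-quality (own payoff 106 − 4.7×24 = -6.8): to a=0 gives 45 → profitable ✗; to a=5 gives 65 − 4.7×5 = 41.5 → profitable ✗.
Low-quality (own payoff 45): to a=5 gives 65 − 11.9×5 = 5.5 → no gain ✓; to a=24 gives 106 − 11.9×24 = -179.6 → no gain ✓.
Mid-quality (own payoff 65 − 7.5×5 = 27.5): to a=0 gives 45 → profitable ✗; to a=24 gives 106 − 7.5×24 = -74 → no gain ✓.
3 of the 6 constraints hold; not an equilibrium.

3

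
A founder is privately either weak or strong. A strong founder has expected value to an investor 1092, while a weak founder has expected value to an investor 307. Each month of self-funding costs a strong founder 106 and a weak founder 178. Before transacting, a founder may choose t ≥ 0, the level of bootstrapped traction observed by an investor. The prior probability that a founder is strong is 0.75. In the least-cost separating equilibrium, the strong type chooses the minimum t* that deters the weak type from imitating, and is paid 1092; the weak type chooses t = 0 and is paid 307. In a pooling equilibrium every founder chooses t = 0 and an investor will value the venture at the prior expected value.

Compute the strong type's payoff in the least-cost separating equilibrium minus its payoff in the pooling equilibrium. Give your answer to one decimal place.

-271.2

Least-cost separating signal: t* solves 307 = 1092 − 178·t*, so t* = (1092 − 307)/178 ≈ 4.4101.
Strong type's separating payoff: 1092 − 106 × t* = 1092 − 106 × (1092 − 307)/178 = 1092 − 83210/178 ≈ 624.528.
Pooling payoff: 0.75 × 1092 + 0.25 × 307 = 895.75.
Difference: 624.528 − 895.75 = -271.222, i.e. -271.2 to one decimal place.
The strong type would prefer the pooling outcome.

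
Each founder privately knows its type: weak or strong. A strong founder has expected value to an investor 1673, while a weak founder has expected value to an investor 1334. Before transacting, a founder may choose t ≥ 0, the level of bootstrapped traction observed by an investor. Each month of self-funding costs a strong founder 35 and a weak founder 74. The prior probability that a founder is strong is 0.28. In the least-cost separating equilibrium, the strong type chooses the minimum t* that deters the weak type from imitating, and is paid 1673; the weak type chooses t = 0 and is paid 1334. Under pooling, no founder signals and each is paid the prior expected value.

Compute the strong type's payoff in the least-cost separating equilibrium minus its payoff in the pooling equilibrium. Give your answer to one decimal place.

Least-cost separating signal: t* solves 1334 = 1673 − 74·t*, so t* = (1673 − 1334)/74 ≈ 4.5811.
Strong type's separating payoff: 1673 − 35 × t* = 1673 − 35 × (1673 − 1334)/74 = 1673 − 11865/74 ≈ 1512.662.
Pooling payoff: 0.28 × 1673 + 0.72 × 1334 = 1428.92.
Difference: 1512.662 − 1428.92 = 83.742, i.e. 83.7 to one decimal place.
The strong type prefers to separate.

83.7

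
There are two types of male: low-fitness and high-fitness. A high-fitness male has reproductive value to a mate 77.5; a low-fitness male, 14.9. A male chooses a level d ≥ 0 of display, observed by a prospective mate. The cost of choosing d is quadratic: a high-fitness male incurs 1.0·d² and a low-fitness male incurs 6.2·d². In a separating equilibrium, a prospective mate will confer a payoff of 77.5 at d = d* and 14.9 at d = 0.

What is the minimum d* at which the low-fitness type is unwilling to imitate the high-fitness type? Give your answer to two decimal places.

3.18

The low-fitness type at d = 0 receives 14.9; imitating at d* yields 77.5 − 6.2·d*².
Indifference: 14.9 = 77.5 − 6.2·d*², so d*² = (77.5 − 14.9) / 6.2 ≈ 10.0968.
d* = √10.0968 ≈ 3.18.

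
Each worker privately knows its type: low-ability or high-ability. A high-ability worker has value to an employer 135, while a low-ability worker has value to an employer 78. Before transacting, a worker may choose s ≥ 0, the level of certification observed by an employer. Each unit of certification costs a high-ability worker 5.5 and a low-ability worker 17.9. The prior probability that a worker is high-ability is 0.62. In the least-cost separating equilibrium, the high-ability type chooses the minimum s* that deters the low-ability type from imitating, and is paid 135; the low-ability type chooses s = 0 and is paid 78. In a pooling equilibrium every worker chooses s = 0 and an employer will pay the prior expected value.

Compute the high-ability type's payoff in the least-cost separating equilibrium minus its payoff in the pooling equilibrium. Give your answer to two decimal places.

4.15

Least-cost separating signal: s* solves 78 = 135 − 17.9·s*, so s* = (135 − 78)/17.9 ≈ 3.1844.
High-ability type's separating payoff: 135 − 5.5 × s* = 135 − 5.5 × (135 − 78)/17.9 = 135 − 313.5/17.9 ≈ 117.4860.
Pooling payoff: 0.62 × 135 + 0.38 × 78 = 113.34.
Difference: 117.4860 − 113.34 = 4.146, i.e. 4.15 to two decimal places.
The high-ability type prefers to separate.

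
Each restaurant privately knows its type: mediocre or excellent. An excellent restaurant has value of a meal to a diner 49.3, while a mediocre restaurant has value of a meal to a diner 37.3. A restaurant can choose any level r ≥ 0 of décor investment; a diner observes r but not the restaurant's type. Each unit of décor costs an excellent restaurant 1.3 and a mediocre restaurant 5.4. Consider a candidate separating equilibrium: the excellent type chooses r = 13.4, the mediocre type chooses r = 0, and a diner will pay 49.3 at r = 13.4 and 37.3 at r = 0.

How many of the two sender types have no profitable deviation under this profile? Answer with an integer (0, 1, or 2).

Excellent type: signal → 49.3 − 1.3 × 13.4 = 31.88; deviate to 0 → 37.3. IC fails (31.88 < 37.3).
Mediocre type: stay at 0 → 37.3; mimic → 49.3 − 5.4 × 13.4 = -23.06. IC holds (37.3 ≥ -23.06).
1 of 2 constraints hold, so this profile is not an equilibrium.

1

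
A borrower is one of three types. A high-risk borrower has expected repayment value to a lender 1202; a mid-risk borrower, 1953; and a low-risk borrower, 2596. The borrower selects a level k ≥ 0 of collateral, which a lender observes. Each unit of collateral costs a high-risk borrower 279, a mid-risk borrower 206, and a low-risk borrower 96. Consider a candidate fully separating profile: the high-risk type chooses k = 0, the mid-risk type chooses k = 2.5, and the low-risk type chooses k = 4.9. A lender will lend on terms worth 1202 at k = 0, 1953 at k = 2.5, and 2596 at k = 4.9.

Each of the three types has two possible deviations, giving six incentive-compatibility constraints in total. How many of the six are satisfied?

Low-risk (own payoff 2596 − 96×4.9 = 2125.6): to k=0 gives 1202 → no gain ✓; to k=2.5 gives 1953 − 96×2.5 = 1713 → no gain ✓.
High-risk (own payoff 1202): to k=2.5 gives 1953 − 279×2.5 = 1255.5 → profitable ✗; to k=4.9 gives 2596 − 279×4.9 = 1228.9 → profitable ✗.
Mid-risk (own payoff 1953 − 206×2.5 = 1438): to k=0 gives 1202 → no gain ✓; to k=4.9 gives 2596 − 206×4.9 = 1586.6 → profitable ✗.
3 of the 6 constraints hold; not an equilibrium.

3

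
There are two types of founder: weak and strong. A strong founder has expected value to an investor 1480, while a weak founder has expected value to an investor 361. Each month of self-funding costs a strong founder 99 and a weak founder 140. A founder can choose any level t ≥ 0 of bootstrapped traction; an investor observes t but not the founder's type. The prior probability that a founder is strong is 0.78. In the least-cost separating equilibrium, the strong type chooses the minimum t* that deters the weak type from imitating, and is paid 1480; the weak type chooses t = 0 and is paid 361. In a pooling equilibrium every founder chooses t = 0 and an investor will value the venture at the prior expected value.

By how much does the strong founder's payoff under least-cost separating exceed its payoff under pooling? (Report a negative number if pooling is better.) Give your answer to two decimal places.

Least-cost separating signal: t* solves 361 = 1480 − 140·t*, so t* = (1480 − 361)/140 ≈ 7.9929.
Strong type's separating payoff: 1480 − 99 × t* = 1480 − 99 × (1480 − 361)/140 = 1480 − 110781/140 ≈ 688.7071.
Pooling payoff: 0.78 × 1480 + 0.22 × 361 = 1233.82.
Difference: 688.7071 − 1233.82 = -545.1129, i.e. -545.11 to two decimal places.
The strong type would prefer the pooling outcome.

-545.11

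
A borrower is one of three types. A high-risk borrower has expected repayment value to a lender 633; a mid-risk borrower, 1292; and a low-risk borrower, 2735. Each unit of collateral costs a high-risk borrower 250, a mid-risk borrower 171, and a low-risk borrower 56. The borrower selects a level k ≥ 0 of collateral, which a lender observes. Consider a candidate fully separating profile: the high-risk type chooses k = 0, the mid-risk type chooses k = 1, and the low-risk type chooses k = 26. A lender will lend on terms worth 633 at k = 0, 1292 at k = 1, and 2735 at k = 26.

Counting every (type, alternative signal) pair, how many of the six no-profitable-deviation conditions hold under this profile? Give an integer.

5

Mid-risk (own payoff 1292 − 171×1 = 1121): to k=0 gives 633 → no gain ✓; to k=26 gives 2735 − 171×26 = -1711 → no gain ✓.
Low-risk (own payoff 2735 − 56×26 = 1279): to k=0 gives 633 → no gain ✓; to k=1 gives 1292 − 56×1 = 1236 → no gain ✓.
High-risk (own payoff 633): to k=1 gives 1292 − 250×1 = 1042 → profitable ✗; to k=26 gives 2735 − 250×26 = -3765 → no gain ✓.
5 of the 6 constraints hold; not an equilibrium.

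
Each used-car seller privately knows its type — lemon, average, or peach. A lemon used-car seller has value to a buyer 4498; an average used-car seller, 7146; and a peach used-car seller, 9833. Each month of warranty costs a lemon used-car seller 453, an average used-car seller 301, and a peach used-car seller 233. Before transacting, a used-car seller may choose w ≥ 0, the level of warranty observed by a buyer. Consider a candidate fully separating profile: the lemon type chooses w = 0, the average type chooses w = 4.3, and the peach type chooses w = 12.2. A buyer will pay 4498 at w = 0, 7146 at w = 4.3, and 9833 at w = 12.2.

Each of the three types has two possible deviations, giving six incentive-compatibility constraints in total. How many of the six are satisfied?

Average (own payoff 7146 − 301×4.3 = 5851.7): to w=0 gives 4498 → no gain ✓; to w=12.2 gives 9833 − 301×12.2 = 6160.8 → profitable ✗.
Peach (own payoff 9833 − 233×12.2 = 6990.4): to w=0 gives 4498 → no gain ✓; to w=4.3 gives 7146 − 233×4.3 = 6144.1 → no gain ✓.
Lemon (own payoff 4498): to w=4.3 gives 7146 − 453×4.3 = 5198.1 → profitable ✗; to w=12.2 gives 9833 − 453×12.2 = 4306.4 → no gain ✓.
4 of the 6 constraints hold; not an equilibrium.

4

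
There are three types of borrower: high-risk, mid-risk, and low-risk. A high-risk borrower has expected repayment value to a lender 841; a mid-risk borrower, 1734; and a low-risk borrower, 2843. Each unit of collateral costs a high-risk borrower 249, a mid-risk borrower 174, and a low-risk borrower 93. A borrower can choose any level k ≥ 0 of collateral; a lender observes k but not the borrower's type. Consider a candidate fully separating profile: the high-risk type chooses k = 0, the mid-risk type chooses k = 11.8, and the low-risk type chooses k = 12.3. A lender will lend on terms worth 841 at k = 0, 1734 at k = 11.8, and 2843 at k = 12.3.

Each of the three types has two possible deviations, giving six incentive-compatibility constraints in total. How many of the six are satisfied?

Low-risk (own payoff 2843 − 93×12.3 = 1699.1): to k=0 gives 841 → no gain ✓; to k=11.8 gives 1734 − 93×11.8 = 636.6 → no gain ✓.
High-risk (own payoff 841): to k=11.8 gives 1734 − 249×11.8 = -1204.2 → no gain ✓; to k=12.3 gives 2843 − 249×12.3 = -219.7 → no gain ✓.
Mid-risk (own payoff 1734 − 174×11.8 = -319.2): to k=0 gives 841 → profitable ✗; to k=12.3 gives 2843 − 174×12.3 = 702.8 → profitable ✗.
4 of the 6 constraints hold; not an equilibrium.

4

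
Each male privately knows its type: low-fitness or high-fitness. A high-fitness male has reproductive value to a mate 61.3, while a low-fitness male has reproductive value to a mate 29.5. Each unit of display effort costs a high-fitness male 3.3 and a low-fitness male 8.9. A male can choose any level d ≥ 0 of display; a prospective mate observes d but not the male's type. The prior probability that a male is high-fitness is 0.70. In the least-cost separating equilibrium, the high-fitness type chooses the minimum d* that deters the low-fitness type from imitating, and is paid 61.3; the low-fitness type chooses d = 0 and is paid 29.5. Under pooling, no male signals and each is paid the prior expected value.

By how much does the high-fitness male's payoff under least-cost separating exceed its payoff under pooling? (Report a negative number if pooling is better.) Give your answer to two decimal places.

-2.25

Least-cost separating signal: d* solves 29.5 = 61.3 − 8.9·d*, so d* = (61.3 − 29.5)/8.9 ≈ 3.5730.
High-fitness type's separating payoff: 61.3 − 3.3 × d* = 61.3 − 3.3 × (61.3 − 29.5)/8.9 = 61.3 − 104.94/8.9 ≈ 49.5090.
Pooling payoff: 0.70 × 61.3 + 0.30 × 29.5 = 51.76.
Difference: 49.5090 − 51.76 = -2.251, i.e. -2.25 to two decimal places.
The high-fitness type would prefer the pooling outcome.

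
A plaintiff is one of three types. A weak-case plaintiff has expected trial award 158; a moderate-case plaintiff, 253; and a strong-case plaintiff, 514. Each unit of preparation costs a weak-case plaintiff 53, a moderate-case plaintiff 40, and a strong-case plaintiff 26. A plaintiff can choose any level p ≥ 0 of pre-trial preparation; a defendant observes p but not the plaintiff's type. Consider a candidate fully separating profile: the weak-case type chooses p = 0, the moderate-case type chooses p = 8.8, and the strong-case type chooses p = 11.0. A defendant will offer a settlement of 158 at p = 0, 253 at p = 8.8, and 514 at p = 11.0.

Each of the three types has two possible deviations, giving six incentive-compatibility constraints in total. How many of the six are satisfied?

4

Weak-case (own payoff 158): to p=8.8 gives 253 − 53×8.8 = -213.4 → no gain ✓; to p=11.0 gives 514 − 53×11.0 = -69 → no gain ✓.
Moderate-case (own payoff 253 − 40×8.8 = -99): to p=0 gives 158 → profitable ✗; to p=11.0 gives 514 − 40×11.0 = 74 → profitable ✗.
Strong-case (own payoff 514 − 26×11.0 = 228): to p=0 gives 158 → no gain ✓; to p=8.8 gives 253 − 26×8.8 = 24.2 → no gain ✓.
4 of the 6 constraints hold; not an equilibrium.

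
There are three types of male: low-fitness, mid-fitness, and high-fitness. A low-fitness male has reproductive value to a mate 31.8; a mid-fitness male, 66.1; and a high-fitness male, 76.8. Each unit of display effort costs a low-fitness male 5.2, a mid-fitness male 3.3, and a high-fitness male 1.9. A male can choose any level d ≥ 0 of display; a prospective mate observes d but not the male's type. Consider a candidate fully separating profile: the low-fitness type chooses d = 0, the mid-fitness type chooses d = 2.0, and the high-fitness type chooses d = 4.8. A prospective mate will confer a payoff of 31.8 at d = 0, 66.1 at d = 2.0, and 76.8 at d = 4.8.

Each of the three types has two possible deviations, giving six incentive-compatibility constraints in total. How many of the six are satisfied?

Low-fitness (own payoff 31.8): to d=2.0 gives 66.1 − 5.2×2.0 = 55.7 → profitable ✗; to d=4.8 gives 76.8 − 5.2×4.8 = 51.84 → profitable ✗.
Mid-fitness (own payoff 66.1 − 3.3×2.0 = 59.5): to d=0 gives 31.8 → no gain ✓; to d=4.8 gives 76.8 − 3.3×4.8 = 60.96 → profitable ✗.
High-fitness (own payoff 76.8 − 1.9×4.8 = 67.68): to d=0 gives 31.8 → no gain ✓; to d=2.0 gives 66.1 − 1.9×2.0 = 62.3 → no gain ✓.
3 of the 6 constraints hold; not an equilibrium.

3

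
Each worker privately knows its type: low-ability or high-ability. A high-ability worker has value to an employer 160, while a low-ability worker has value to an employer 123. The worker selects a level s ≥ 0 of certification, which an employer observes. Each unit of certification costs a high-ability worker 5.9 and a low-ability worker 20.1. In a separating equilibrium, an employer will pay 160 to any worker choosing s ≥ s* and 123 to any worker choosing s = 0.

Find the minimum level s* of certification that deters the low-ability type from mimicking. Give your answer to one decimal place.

A low-ability worker choosing s = 0 receives 123.
Imitating at s* instead would pay 160 at cost 20.1·s*, netting 160 − 20.1·s*.
Indifference: 123 = 160 − 20.1·s*, so s* = (160 − 123) / 20.1 ≈ 1.8.
This is the low-ability type's binding incentive-compatibility constraint; any s ≥ 1.8 sustains separation on that side.

1.8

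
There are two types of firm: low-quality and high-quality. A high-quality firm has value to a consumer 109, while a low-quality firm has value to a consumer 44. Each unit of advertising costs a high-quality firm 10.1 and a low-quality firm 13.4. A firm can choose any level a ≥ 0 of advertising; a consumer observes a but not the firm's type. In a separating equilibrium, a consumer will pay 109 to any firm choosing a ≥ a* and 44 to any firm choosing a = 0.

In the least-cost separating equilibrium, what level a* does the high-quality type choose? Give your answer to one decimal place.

4.9

A low-quality firm choosing a = 0 receives 44.
Imitating at a* instead would pay 109 at cost 13.4·a*, netting 109 − 13.4·a*.
Indifference: 44 = 109 − 13.4·a*, so a* = (109 − 44) / 13.4 ≈ 4.9.
At a* the low-quality type's incentive constraint just binds; the high-quality type strictly prefers a* since its per-unit cost is lower.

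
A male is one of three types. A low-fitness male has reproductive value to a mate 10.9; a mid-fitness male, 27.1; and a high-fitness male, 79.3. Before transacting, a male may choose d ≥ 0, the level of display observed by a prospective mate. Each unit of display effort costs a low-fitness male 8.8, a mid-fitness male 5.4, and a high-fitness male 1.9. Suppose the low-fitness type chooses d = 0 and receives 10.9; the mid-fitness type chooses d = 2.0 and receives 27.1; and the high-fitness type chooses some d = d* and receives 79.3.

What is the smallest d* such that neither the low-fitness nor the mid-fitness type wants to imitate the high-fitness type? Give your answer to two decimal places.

11.67

Mid-fitness type (on-path payoff 27.1 − 5.4×2.0 = 16.3) won't mimic when 16.3 ≥ 79.3 − 5.4·d*, i.e. d* ≥ 11.67.
Low-fitness type (on-path payoff 10.9) won't mimic when 10.9 ≥ 79.3 − 8.8·d*, i.e. d* ≥ 7.77.
Both must hold, so d* = max(7.77, 11.67) = 11.67. The mid-fitness type's constraint binds.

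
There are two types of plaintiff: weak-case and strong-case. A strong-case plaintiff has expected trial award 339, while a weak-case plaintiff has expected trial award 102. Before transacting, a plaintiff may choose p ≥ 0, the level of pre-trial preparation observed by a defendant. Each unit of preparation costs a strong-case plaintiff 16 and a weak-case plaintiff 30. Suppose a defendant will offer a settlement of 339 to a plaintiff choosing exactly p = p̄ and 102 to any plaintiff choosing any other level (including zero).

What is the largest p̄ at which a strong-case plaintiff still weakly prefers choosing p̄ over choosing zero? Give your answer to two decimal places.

14.81

Choosing p̄ yields the strong-case type 339 − 16·p̄; choosing zero yields 102.
The strong-case type is indifferent at 339 − 16·p̄ = 102, i.e. p̄ = (339 − 102) / 16 ≈ 14.81.
For any p̄ above 14.81 the strong-case type would rather pool at zero, so separation collapses.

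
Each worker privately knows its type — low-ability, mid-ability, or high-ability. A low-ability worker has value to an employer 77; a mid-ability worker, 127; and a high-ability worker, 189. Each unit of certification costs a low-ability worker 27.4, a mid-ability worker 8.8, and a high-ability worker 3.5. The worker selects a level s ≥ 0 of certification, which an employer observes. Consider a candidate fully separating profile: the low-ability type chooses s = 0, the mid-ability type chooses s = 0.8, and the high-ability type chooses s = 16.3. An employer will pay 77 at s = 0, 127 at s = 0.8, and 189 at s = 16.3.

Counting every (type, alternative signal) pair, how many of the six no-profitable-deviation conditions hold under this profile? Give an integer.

Low-ability (own payoff 77): to s=0.8 gives 127 − 27.4×0.8 = 105.08 → profitable ✗; to s=16.3 gives 189 − 27.4×16.3 = -257.62 → no gain ✓.
Mid-ability (own payoff 127 − 8.8×0.8 = 119.96): to s=0 gives 77 → no gain ✓; to s=16.3 gives 189 − 8.8×16.3 = 45.56 → no gain ✓.
High-ability (own payoff 189 − 3.5×16.3 = 131.95): to s=0 gives 77 → no gain ✓; to s=0.8 gives 127 − 3.5×0.8 = 124.2 → no gain ✓.
5 of the 6 constraints hold; not an equilibrium.

5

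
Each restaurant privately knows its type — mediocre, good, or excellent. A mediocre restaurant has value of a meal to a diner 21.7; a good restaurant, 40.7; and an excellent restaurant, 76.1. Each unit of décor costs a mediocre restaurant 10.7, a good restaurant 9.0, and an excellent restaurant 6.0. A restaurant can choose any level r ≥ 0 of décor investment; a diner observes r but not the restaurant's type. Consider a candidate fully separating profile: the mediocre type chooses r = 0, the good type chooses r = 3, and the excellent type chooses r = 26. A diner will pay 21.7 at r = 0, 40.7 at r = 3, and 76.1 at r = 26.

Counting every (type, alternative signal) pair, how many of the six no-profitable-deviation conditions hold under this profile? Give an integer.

Mediocre (own payoff 21.7): to r=3 gives 40.7 − 10.7×3 = 8.6 → no gain ✓; to r=26 gives 76.1 − 10.7×26 = -202.1 → no gain ✓.
Excellent (own payoff 76.1 − 6.0×26 = -79.9): to r=0 gives 21.7 → profitable ✗; to r=3 gives 40.7 − 6.0×3 = 22.7 → profitable ✗.
Good (own payoff 40.7 − 9.0×3 = 13.7): to r=0 gives 21.7 → profitable ✗; to r=26 gives 76.1 − 9.0×26 = -157.9 → no gain ✓.
3 of the 6 constraints hold; not an equilibrium.

3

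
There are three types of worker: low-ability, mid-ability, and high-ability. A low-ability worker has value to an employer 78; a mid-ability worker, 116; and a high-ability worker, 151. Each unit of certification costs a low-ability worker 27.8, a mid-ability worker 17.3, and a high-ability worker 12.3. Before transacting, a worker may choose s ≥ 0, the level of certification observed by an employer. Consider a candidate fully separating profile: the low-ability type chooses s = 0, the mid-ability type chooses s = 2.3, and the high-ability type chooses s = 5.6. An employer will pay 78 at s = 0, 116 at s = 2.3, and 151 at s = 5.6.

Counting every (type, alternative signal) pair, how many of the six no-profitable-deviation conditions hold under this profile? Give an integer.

High-ability (own payoff 151 − 12.3×5.6 = 82.12): to s=0 gives 78 → no gain ✓; to s=2.3 gives 116 − 12.3×2.3 = 87.71 → profitable ✗.
Mid-ability (own payoff 116 − 17.3×2.3 = 76.21): to s=0 gives 78 → profitable ✗; to s=5.6 gives 151 − 17.3×5.6 = 54.12 → no gain ✓.
Low-ability (own payoff 78): to s=2.3 gives 116 − 27.8×2.3 = 52.06 → no gain ✓; to s=5.6 gives 151 − 27.8×5.6 = -4.68 → no gain ✓.
4 of the 6 constraints hold; not an equilibrium.

4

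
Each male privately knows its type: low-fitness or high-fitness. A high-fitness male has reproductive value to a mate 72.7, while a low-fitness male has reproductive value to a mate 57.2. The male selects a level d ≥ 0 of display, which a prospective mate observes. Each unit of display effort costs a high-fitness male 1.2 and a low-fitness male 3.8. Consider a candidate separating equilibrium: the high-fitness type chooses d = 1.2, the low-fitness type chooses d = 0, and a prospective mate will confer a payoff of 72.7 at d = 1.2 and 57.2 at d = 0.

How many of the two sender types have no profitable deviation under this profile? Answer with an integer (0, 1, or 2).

1

Low-fitness type: stay at 0 → 57.2; mimic → 72.7 − 3.8 × 1.2 = 68.14. IC fails (57.2 < 68.14).
High-fitness type: signal → 72.7 − 1.2 × 1.2 = 71.26; deviate to 0 → 57.2. IC holds (71.26 ≥ 57.2).
1 of 2 constraints hold, so this profile is not an equilibrium.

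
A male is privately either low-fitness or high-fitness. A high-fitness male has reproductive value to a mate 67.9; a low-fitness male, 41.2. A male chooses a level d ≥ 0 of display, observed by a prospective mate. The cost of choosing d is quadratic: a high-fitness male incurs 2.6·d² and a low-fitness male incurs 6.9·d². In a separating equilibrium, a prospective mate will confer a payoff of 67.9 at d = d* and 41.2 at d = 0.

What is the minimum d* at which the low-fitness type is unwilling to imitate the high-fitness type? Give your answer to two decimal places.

The low-fitness type at d = 0 receives 41.2; imitating at d* yields 67.9 − 6.9·d*².
Indifference: 41.2 = 67.9 − 6.9·d*², so d*² = (67.9 − 41.2) / 6.9 ≈ 3.8696.
d* = √3.8696 ≈ 1.97.

1.97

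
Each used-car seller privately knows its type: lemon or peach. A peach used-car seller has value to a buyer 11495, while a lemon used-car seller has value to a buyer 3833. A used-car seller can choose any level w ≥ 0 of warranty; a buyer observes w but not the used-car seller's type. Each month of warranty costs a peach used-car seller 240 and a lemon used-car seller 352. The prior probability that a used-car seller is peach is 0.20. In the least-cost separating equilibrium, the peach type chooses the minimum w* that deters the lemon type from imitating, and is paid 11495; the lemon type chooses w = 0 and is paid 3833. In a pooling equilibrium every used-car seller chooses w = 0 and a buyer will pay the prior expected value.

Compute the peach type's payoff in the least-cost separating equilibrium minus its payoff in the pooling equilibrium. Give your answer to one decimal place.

Least-cost separating signal: w* solves 3833 = 11495 − 352·w*, so w* = (11495 − 3833)/352 ≈ 21.7670.
Peach type's separating payoff: 11495 − 240 × w* = 11495 − 240 × (11495 − 3833)/352 = 11495 − 1838880/352 ≈ 6270.909.
Pooling payoff: 0.20 × 11495 + 0.80 × 3833 = 5365.4.
Difference: 6270.909 − 5365.4 = 905.509, i.e. 905.5 to one decimal place.
The peach type prefers to separate.

905.5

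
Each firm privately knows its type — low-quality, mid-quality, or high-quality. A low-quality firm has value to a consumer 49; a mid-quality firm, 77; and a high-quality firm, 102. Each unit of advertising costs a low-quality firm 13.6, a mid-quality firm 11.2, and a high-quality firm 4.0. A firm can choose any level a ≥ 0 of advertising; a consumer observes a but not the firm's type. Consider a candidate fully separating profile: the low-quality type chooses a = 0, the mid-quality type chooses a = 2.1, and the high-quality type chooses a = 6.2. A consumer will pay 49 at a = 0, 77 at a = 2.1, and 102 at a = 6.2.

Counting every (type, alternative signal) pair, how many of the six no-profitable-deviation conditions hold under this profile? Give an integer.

6

High-quality (own payoff 102 − 4.0×6.2 = 77.2): to a=0 gives 49 → no gain ✓; to a=2.1 gives 77 − 4.0×2.1 = 68.6 → no gain ✓.
Low-quality (own payoff 49): to a=2.1 gives 77 − 13.6×2.1 = 48.44 → no gain ✓; to a=6.2 gives 102 − 13.6×6.2 = 17.68 → no gain ✓.
Mid-quality (own payoff 77 − 11.2×2.1 = 53.48): to a=0 gives 49 → no gain ✓; to a=6.2 gives 102 − 11.2×6.2 = 32.56 → no gain ✓.
6 of the 6 constraints hold; this profile is a separating equilibrium.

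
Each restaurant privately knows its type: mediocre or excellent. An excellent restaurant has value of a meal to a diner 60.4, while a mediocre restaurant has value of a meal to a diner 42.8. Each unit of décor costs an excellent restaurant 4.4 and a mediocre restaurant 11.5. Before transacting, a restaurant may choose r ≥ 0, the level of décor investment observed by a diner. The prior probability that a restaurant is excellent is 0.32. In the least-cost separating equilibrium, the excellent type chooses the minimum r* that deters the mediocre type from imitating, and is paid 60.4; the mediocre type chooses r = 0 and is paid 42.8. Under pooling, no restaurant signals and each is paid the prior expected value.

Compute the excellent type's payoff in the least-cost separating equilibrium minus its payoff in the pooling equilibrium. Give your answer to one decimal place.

5.2

Least-cost separating signal: r* solves 42.8 = 60.4 − 11.5·r*, so r* = (60.4 − 42.8)/11.5 ≈ 1.5304.
Excellent type's separating payoff: 60.4 − 4.4 × r* = 60.4 − 4.4 × (60.4 − 42.8)/11.5 = 60.4 − 77.44/11.5 ≈ 53.666.
Pooling payoff: 0.32 × 60.4 + 0.68 × 42.8 = 48.432.
Difference: 53.666 − 48.432 = 5.234, i.e. 5.2 to one decimal place.
The excellent type prefers to separate.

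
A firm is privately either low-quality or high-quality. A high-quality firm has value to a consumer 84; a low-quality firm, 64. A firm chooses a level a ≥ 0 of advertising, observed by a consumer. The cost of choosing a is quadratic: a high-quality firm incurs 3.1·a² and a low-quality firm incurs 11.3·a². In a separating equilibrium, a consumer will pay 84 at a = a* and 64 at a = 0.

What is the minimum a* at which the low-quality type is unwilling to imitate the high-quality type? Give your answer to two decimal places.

The low-quality type at a = 0 receives 64; imitating at a* yields 84 − 11.3·a*².
Indifference: 64 = 84 − 11.3·a*², so a*² = (84 − 64) / 11.3 ≈ 1.7699.
a* = √1.7699 ≈ 1.33.

1.33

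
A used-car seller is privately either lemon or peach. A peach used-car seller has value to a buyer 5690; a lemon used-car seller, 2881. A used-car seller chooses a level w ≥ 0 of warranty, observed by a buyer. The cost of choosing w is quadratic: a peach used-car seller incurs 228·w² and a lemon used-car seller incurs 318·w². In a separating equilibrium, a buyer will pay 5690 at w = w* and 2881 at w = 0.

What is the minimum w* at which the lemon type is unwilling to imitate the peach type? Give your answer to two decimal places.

2.97

The lemon type at w = 0 receives 2881; imitating at w* yields 5690 − 318·w*².
Indifference: 2881 = 5690 − 318·w*², so w*² = (5690 − 2881) / 318 ≈ 8.8333.
w* = √8.8333 ≈ 2.97.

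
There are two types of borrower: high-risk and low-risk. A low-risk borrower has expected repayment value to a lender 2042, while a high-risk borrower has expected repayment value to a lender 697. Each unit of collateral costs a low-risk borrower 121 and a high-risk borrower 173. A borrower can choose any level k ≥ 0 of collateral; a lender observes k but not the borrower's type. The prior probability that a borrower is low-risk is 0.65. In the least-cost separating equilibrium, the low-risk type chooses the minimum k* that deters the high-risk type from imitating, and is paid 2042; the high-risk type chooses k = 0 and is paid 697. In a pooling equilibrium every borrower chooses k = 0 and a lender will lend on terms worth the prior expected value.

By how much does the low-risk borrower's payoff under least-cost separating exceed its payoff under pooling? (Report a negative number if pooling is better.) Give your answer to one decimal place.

Least-cost separating signal: k* solves 697 = 2042 − 173·k*, so k* = (2042 − 697)/173 ≈ 7.7746.
Low-risk type's separating payoff: 2042 − 121 × k* = 2042 − 121 × (2042 − 697)/173 = 2042 − 162745/173 ≈ 1101.277.
Pooling payoff: 0.65 × 2042 + 0.35 × 697 = 1571.25.
Difference: 1101.277 − 1571.25 = -469.973, i.e. -470.0 to one decimal place.
The low-risk type would prefer the pooling outcome.

-470.0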